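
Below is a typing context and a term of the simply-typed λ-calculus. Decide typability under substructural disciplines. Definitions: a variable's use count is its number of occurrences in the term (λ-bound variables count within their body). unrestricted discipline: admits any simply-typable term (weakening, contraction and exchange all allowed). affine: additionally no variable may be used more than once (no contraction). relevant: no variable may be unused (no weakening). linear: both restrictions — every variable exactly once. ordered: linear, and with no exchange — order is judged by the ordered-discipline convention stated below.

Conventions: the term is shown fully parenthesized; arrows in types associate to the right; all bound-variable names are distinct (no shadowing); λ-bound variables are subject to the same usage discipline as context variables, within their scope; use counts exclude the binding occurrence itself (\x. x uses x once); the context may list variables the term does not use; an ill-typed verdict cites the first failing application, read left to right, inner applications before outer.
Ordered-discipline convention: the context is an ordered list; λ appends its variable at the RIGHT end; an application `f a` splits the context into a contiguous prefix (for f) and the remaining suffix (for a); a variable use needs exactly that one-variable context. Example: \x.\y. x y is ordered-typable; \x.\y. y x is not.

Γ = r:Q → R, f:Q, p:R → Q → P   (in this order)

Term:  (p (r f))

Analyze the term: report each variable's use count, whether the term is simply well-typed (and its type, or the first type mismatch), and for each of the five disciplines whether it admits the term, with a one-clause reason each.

use counts: r ×1, f ×1, p ×1
left-to-right use order: p, r, f
typing: well-typed at Q → P
ordered: ✗, no ordered split (uses run p, r, f)
linear: ✓, r, f, p: one use apiece
affine: ✓, none of r, f, p used more than once
relevant: ✓, every one of r, f, p appears
unrestricted: ✓, typability at Q → P is all that's needed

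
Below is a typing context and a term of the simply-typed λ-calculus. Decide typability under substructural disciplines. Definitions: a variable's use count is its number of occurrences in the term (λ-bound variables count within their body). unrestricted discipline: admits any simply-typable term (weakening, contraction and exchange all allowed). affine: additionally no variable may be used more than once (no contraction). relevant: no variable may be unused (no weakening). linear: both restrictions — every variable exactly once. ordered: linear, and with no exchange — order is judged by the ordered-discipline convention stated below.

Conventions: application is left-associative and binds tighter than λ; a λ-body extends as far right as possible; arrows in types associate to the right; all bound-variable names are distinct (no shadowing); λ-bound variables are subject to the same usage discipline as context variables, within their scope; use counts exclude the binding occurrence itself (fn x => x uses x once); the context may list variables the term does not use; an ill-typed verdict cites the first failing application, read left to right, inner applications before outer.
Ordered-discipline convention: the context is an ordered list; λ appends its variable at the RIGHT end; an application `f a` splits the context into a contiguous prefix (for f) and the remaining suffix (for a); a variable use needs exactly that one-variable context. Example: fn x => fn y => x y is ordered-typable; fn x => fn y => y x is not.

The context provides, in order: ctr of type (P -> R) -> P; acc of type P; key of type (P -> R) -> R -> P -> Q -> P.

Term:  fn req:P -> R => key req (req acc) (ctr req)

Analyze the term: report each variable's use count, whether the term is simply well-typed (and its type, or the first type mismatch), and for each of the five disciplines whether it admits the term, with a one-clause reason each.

usage: ctr ×1, acc ×1, key ×1, req [bound] ×3
order of uses: key, req, req, acc, ctr, req
typing: ✓ — (P -> R) -> Q -> P
ordered: ✗, req ×3 used more than once (contraction)
linear: ✗, req ×3 used more than once (contraction)
affine: ✗, req ×3 used more than once (contraction)
relevant: ✓, at least one use each (ctr, acc, key, req)
unrestricted: ✓, well-typed at (P -> R) -> Q -> P; no restrictions here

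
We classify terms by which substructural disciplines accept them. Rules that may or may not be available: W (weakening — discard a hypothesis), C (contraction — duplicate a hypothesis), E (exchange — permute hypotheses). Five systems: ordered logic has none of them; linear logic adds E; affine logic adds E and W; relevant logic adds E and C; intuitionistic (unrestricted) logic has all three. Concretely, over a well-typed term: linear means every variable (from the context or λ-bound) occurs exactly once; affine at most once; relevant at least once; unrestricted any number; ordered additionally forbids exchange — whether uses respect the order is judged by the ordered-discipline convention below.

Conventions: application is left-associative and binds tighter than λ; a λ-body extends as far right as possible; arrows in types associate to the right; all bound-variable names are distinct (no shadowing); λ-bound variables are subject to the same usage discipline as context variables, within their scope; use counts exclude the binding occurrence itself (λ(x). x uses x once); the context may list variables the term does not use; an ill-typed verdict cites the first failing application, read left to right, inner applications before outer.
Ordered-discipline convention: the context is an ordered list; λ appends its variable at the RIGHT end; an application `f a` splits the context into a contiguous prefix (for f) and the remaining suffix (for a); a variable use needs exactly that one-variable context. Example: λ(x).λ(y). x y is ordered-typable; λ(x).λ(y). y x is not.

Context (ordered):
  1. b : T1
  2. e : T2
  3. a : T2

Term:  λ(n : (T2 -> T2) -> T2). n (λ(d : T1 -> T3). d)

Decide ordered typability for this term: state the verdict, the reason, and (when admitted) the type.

no — fails simple typing
usage: b: 0; e: 0; a: 0; n [bound]: 1; d [bound]: 1
order of uses: n, d
typing: ill-typed: argument of type (T1 -> T3) -> T1 -> T3 where T2 -> T2 is required
across the five disciplines: ordered ✗ · linear ✗ · affine ✗ · relevant ✗ · unrestricted ✗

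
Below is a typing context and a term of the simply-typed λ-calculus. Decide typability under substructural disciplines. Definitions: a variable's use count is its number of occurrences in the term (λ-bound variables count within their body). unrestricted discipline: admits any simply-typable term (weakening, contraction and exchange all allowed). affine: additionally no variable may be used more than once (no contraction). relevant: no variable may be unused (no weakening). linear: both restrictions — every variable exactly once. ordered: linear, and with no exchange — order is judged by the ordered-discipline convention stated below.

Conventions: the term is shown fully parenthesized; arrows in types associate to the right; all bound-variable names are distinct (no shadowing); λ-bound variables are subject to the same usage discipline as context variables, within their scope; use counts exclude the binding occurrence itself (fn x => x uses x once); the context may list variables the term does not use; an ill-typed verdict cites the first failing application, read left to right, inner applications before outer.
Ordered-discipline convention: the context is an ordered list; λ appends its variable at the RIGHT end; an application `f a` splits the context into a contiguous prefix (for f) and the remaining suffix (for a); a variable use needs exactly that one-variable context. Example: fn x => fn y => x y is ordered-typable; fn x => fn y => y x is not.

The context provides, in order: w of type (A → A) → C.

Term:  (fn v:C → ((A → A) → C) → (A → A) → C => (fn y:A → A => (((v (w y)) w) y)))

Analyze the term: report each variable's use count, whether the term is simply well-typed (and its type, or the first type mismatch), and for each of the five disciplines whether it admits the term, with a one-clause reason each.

usage: w: 2×; v (λ-bound): 1×; y (λ-bound): 2×
left-to-right use order: v, w, y, w, y
typing: the term checks, with type (C → ((A → A) → C) → (A → A) → C) → (A → A) → C
ordered ✗ (uses contraction: w ×2, y ×2)
linear ✗ (uses contraction: w ×2, y ×2)
affine ✗ (uses contraction: w ×2, y ×2)
relevant ✓ (w, v, y: all used, weakening unneeded)
unrestricted ✓ (well-typed at (C → ((A → A) → C) → (A → A) → C) → (A → A) → C; no restrictions here)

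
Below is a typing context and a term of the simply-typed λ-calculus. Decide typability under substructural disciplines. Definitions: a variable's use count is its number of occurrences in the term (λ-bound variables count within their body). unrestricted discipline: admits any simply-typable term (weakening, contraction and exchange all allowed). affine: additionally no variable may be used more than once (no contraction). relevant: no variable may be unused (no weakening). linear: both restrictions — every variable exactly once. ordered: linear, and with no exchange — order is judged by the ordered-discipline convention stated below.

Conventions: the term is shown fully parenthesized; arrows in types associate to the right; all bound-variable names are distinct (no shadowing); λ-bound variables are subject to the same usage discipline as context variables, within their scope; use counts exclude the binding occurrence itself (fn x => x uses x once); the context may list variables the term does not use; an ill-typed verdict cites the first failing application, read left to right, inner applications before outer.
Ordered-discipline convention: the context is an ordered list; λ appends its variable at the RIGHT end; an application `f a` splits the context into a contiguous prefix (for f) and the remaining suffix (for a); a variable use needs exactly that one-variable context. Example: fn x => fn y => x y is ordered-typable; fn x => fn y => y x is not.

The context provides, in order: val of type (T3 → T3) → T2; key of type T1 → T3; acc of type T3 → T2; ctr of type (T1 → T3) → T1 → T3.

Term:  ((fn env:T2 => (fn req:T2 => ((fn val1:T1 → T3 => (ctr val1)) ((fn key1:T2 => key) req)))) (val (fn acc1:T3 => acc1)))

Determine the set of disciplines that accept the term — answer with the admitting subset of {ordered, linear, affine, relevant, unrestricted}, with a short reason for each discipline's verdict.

accepted by: affine, unrestricted
variable uses: val=1; key=1; acc=0; ctr=1; env [bound]=0; req [bound]=1; val1 [bound]=1; key1 [bound]=0; acc1 [bound]=1
left-to-right use order: ctr, val1, key, req, val, acc1
typing: the term checks, with type T2 → T1 → T3
ordered: ✗ — unused: acc, env, key1 — weakening required
linear: ✗ — unused: acc, env, key1 — weakening required
affine: ✓ — no duplicate uses among val, key, acc, ctr, env, req, val1, key1, acc1
relevant: ✗ — unused: acc, env, key1 — weakening required
unrestricted: ✓ — typability at T2 → T1 → T3 is all that's needed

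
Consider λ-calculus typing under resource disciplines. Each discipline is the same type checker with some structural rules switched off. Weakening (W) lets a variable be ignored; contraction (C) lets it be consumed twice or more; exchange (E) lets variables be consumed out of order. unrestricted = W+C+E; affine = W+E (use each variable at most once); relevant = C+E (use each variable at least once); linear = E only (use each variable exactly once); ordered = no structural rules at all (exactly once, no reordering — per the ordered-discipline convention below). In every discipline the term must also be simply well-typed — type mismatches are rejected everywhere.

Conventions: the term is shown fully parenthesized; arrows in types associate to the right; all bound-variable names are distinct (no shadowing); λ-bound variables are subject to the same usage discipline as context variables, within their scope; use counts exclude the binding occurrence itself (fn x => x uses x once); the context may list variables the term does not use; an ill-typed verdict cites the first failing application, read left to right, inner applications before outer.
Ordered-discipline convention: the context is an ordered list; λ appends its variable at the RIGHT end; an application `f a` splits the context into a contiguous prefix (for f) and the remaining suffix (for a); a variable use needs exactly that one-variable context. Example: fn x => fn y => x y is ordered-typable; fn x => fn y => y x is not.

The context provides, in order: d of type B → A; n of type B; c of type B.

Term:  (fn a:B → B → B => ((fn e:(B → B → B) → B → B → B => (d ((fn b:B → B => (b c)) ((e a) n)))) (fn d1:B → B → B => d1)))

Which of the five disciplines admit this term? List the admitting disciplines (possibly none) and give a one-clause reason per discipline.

admitted by: linear, affine, relevant, unrestricted
counts: d=1; n=1; c=1; a (λ-bound)=1; e (λ-bound)=1; b (λ-bound)=1; d1 (λ-bound)=1
left-to-right use order: d, b, c, e, a, n, d1
typing: ✓ — (B → B → B) → A
ordered: ✗, no ordered split (uses run d, b, c, e, a, n, d1)
linear: ✓, exactly-once usage across d, n, c, a, e, b, d1
affine: ✓, none of d, n, c, a, e, b, d1 used more than once
relevant: ✓, none of d, n, c, a, e, b, d1 goes unused
unrestricted: ✓, well-typed at (B → B → B) → A; no restrictions here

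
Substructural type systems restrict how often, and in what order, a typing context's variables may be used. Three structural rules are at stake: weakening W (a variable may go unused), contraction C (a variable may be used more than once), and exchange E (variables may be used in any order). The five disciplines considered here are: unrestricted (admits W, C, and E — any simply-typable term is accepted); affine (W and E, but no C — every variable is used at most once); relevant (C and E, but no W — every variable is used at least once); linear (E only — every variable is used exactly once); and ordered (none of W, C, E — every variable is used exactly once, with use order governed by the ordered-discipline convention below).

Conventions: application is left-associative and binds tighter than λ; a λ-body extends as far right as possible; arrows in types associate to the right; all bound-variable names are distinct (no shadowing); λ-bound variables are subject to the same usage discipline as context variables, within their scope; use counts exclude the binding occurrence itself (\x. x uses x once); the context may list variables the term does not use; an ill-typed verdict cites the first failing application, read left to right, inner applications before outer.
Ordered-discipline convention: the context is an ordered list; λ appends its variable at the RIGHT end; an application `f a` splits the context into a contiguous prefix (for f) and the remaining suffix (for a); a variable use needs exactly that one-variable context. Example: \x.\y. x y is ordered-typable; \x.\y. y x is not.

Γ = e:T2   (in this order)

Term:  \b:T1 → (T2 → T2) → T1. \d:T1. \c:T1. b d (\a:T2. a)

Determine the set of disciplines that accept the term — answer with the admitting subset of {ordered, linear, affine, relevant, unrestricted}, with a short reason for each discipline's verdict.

accepted by: affine, unrestricted
usage: e ×0; b [bound] ×1; d [bound] ×1; c [bound] ×0; a [bound] ×1
use order (left to right): b, d, a
typing: well-typed — term : (T1 → (T2 → T2) → T1) → T1 → T1 → T1
ordered: ✗, unused: e, c — weakening required
linear: ✗, unused: e, c — weakening required
affine: ✓, e, b, d, c, a: no repeats, contraction unneeded
relevant: ✗, unused: e, c — weakening required
unrestricted: ✓, well-typed at (T1 → (T2 → T2) → T1) → T1 → T1 → T1; no restrictions here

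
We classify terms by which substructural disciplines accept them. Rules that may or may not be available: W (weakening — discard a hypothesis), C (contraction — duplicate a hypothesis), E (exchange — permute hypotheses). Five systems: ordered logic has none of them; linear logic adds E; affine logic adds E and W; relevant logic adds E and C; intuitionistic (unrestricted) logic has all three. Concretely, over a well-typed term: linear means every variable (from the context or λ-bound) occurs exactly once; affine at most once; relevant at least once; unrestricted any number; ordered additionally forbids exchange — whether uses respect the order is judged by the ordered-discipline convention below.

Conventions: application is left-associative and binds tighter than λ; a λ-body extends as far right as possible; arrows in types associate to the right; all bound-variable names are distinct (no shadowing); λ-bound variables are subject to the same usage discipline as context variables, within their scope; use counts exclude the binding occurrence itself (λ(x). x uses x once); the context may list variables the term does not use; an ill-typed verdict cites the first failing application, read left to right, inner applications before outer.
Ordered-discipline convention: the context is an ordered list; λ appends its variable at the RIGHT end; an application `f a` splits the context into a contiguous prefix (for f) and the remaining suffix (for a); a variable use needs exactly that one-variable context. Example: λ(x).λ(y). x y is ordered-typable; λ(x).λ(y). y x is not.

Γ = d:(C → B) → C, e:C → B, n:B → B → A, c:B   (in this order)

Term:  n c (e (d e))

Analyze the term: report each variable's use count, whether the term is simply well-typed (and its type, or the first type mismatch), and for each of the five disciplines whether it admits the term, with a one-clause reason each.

variable uses: d=1, e=2, n=1, c=1
use order (left to right): n, c, e, d, e
typing: well-typed — term : A
ordered: ✗, needs contraction — e ×2
linear: ✗, needs contraction — e ×2
affine: ✗, needs contraction — e ×2
relevant: ✓, d, e, n, c: all used, weakening unneeded
unrestricted: ✓, simply typable at A; W, C, E all held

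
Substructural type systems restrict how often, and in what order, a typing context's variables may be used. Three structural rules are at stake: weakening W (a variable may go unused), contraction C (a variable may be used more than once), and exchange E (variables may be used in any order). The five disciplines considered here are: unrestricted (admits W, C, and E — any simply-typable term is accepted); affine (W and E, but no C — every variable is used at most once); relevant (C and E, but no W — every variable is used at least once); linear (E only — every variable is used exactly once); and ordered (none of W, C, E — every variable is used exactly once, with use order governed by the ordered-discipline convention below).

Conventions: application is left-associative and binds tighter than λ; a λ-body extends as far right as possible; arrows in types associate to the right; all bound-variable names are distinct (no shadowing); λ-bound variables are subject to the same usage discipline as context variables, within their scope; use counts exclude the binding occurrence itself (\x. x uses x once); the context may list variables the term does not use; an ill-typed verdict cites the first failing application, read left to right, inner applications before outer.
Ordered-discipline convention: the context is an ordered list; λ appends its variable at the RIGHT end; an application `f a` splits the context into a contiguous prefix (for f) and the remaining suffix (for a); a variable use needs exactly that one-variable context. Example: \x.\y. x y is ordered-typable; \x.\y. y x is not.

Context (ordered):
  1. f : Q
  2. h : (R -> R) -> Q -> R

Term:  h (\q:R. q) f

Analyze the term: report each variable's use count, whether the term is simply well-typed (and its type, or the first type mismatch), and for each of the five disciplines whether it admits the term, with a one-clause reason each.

variable uses: f=1, h=1, q [bound]=1
use order (left to right): h, q, f
typing: well-typed — term : R
ordered ✗ (no ordered split (uses run h, q, f))
linear ✓ (f, h, q: one use apiece)
affine ✓ (none of f, h, q used more than once)
relevant ✓ (at least one use each (f, h, q))
unrestricted ✓ (typability at R is all that's needed)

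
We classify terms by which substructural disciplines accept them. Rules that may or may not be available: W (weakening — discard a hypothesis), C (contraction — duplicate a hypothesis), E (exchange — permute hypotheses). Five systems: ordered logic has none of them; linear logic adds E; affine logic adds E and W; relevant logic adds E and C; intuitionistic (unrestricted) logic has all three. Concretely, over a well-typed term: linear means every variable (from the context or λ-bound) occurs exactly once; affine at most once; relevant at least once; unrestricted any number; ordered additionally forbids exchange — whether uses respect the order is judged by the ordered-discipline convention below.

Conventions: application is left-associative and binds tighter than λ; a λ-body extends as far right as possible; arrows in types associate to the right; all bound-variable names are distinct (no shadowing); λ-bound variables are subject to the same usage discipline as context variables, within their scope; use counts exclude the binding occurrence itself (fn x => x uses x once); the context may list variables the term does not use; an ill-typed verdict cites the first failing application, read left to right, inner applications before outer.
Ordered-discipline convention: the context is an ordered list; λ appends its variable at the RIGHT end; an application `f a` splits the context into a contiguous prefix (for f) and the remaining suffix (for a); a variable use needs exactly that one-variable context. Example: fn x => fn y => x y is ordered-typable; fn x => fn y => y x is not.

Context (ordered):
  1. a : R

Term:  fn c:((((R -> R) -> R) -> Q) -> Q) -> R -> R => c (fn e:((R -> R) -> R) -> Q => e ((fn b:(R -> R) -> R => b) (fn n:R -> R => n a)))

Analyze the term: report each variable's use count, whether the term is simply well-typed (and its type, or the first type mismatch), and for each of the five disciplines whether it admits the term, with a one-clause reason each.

use counts: a: 1, c (λ-bound): 1, e (λ-bound): 1, b (λ-bound): 1, n (λ-bound): 1
left-to-right use order: c, e, b, n, a
typing: ✓ — (((((R -> R) -> R) -> Q) -> Q) -> R -> R) -> R -> R
ordered ✗ (no contiguous prefix/suffix split fits c, e, b, n, a)
linear ✓ (single use per variable (a, c, e, b, n))
affine ✓ (a, c, e, b, n: no repeats, contraction unneeded)
relevant ✓ (a, c, e, b, n: all used, weakening unneeded)
unrestricted ✓ (typability at (((((R -> R) -> R) -> Q) -> Q) -> R -> R) -> R -> R is all that's needed)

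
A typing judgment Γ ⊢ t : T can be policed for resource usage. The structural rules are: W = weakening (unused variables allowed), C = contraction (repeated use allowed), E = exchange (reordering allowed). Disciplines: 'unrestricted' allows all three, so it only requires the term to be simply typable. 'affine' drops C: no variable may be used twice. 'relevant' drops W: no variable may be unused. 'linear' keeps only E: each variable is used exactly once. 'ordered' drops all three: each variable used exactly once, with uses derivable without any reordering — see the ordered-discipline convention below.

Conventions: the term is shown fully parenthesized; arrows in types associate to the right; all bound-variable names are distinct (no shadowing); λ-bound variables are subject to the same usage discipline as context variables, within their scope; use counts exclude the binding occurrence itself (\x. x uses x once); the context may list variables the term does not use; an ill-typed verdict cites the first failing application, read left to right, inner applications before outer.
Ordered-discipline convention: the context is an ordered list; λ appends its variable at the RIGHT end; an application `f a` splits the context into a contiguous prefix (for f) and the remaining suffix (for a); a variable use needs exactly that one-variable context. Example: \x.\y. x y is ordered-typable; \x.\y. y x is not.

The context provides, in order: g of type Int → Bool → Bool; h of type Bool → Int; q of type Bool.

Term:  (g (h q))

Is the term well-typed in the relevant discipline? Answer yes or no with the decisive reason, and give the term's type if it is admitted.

yes — every one of g, h, q appears; term : Bool → Bool
usage: g=1; h=1; q=1
uses in reading order: g, h, q
typing: well-typed at Bool → Bool
summary: ordered ✓ · linear ✓ · affine ✓ · relevant ✓ · unrestricted ✓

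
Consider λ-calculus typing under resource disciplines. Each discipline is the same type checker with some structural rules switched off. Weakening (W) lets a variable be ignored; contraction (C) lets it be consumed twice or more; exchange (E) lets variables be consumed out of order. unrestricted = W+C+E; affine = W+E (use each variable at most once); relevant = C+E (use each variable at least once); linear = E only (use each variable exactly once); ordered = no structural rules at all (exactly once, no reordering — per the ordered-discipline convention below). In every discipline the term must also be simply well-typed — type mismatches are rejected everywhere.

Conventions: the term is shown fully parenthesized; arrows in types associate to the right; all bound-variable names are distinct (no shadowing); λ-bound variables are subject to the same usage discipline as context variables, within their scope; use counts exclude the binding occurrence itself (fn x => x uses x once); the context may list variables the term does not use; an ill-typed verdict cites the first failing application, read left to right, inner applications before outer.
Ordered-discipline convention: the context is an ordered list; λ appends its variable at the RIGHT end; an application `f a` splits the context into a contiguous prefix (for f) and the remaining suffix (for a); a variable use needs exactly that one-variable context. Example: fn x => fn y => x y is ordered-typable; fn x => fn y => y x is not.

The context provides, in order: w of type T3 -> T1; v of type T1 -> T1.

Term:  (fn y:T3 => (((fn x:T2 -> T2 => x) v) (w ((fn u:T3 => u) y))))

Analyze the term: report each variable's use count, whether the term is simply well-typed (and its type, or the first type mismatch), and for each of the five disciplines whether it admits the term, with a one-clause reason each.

usage: w: 1, v: 1, y (λ-bound): 1, x (λ-bound): 1, u (λ-bound): 1
uses in reading order: x, v, w, u, y
typing: ill-typed: argument of type T1 -> T1 where T2 -> T2 is required
ordered: ✗, the type mismatch rejects it
linear: ✗, not simply typable
affine: ✗, fails simple typing
relevant: ✗, a type mismatch blocks all five
unrestricted: ✗, the type mismatch rejects it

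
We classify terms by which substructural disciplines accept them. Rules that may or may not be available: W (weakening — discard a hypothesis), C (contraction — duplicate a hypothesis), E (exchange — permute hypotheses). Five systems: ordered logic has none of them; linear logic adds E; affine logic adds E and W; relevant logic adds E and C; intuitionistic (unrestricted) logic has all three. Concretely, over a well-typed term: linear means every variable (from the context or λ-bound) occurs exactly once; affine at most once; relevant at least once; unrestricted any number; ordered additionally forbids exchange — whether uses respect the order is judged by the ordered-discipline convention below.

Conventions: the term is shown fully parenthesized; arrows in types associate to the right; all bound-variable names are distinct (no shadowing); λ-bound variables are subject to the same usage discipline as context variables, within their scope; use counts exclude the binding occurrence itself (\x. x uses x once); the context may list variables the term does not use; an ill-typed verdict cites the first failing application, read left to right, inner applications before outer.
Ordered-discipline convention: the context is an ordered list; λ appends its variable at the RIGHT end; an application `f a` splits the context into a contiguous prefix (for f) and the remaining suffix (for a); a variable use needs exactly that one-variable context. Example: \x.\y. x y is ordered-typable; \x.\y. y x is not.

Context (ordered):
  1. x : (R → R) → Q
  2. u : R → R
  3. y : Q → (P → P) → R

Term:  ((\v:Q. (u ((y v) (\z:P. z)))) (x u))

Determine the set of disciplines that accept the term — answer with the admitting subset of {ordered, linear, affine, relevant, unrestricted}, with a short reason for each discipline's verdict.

admitted in: relevant, unrestricted
counts: x: 1, u: 2, y: 1, v (λ-bound): 1, z (λ-bound): 1
uses in reading order: u, y, v, z, x, u
typing: the term checks, with type R
ordered: ✗ — needs contraction — u ×2
linear: ✗ — needs contraction — u ×2
affine: ✗ — needs contraction — u ×2
relevant: ✓ — at least one use each (x, u, y, v, z)
unrestricted: ✓ — well-typed at R; no restrictions here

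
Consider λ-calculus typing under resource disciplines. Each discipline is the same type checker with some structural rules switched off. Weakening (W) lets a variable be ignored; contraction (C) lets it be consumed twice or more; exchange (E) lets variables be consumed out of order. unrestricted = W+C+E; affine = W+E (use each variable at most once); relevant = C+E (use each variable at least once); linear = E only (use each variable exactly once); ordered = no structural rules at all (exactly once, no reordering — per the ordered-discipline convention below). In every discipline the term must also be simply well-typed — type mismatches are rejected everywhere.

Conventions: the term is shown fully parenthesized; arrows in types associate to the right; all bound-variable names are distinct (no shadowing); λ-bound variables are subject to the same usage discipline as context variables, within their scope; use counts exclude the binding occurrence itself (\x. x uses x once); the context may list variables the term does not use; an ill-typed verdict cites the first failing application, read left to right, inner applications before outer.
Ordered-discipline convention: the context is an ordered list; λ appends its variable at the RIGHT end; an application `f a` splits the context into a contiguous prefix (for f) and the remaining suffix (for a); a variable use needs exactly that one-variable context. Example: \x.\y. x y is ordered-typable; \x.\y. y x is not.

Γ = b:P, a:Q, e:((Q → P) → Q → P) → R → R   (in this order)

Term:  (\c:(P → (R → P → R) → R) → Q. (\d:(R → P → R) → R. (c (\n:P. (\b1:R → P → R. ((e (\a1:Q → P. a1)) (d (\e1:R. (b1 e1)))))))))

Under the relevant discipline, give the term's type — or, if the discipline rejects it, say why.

not well-typed under relevant — needs weakening: b, a, n unused
usage: b: 0, a: 0, e: 1, c [bound]: 1, d [bound]: 1, n [bound]: 0, b1 [bound]: 1, a1 [bound]: 1, e1 [bound]: 1
use order (left to right): c, e, a1, d, b1, e1
typing: well-typed — term : ((P → (R → P → R) → R) → Q) → ((R → P → R) → R) → Q
summary: ordered ✗, linear ✗, affine ✓, relevant ✗, unrestricted ✓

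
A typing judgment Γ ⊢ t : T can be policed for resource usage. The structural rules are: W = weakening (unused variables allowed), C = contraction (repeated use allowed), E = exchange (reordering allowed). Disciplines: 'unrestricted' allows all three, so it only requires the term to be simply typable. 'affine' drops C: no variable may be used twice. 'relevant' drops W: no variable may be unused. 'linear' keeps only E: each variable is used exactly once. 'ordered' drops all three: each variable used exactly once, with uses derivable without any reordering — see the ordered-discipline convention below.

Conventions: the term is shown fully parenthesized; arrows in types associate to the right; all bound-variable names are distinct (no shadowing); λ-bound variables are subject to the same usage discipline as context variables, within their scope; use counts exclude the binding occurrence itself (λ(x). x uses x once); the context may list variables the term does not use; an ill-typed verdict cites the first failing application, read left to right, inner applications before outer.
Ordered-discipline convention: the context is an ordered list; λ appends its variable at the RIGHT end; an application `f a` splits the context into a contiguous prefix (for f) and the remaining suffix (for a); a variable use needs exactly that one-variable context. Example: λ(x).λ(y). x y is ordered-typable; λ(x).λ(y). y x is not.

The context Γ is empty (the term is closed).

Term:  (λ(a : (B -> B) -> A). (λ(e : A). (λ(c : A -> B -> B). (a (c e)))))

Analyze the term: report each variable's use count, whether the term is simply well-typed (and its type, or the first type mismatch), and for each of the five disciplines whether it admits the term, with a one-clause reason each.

counts: a (λ-bound): 1×; e (λ-bound): 1×; c (λ-bound): 1×
order of uses: a, c, e
typing: ✓ — ((B -> B) -> A) -> A -> (A -> B -> B) -> A
ordered: ✗ — no ordered split (uses run a, c, e)
linear: ✓ — single use per variable (a, e, c)
affine: ✓ — a, e, c: no repeats, contraction unneeded
relevant: ✓ — at least one use each (a, e, c)
unrestricted: ✓ — typability at ((B -> B) -> A) -> A -> (A -> B -> B) -> A is all that's needed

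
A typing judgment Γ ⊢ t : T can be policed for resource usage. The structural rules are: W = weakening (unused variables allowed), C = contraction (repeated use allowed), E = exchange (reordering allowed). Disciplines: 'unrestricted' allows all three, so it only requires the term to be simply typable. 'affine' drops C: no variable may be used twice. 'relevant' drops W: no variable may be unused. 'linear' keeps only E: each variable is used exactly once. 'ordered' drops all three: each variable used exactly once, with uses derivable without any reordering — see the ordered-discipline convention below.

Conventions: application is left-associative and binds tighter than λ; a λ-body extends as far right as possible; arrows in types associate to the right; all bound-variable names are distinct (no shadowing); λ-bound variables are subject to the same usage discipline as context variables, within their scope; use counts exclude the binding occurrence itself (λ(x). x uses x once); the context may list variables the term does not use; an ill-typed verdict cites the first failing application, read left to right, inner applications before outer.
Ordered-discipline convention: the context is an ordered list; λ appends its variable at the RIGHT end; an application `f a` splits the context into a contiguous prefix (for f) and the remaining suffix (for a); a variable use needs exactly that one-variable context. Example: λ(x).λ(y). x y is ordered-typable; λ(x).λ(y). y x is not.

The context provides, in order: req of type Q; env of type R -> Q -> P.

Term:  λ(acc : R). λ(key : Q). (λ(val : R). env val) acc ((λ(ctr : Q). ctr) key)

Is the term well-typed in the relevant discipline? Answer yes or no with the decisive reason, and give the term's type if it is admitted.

no — req left unused
usage: req: 0; env: 1; acc (bound): 1; key (bound): 1; val (bound): 1; ctr (bound): 1
use order (left to right): env, val, acc, ctr, key
typing: the term checks, with type R -> Q -> P
per-discipline verdicts: ordered ✗ | linear ✗ | affine ✓ | relevant ✗ | unrestricted ✓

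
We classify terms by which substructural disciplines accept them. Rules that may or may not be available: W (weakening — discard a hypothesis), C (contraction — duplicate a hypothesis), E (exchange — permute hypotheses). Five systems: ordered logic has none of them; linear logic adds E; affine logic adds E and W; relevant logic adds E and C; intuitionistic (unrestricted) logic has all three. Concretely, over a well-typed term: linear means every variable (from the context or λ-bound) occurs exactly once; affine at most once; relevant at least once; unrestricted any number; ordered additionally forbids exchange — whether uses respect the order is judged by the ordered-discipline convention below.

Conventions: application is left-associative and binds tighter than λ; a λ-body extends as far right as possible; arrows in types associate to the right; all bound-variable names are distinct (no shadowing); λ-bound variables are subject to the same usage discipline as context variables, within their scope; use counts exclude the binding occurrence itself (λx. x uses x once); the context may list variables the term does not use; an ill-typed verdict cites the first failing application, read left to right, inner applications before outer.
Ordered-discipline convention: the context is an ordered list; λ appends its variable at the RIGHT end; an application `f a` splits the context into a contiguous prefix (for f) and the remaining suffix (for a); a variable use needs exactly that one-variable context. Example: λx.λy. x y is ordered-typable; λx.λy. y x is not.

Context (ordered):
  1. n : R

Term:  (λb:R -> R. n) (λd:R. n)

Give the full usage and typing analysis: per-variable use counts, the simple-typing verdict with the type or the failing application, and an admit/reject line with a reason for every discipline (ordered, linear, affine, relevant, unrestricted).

use counts: n=2, b (λ-bound)=0, d (λ-bound)=0
use order (left to right): n, n
typing: well-typed at R
ordered: ✗ — repeated use of n ×2; needs weakening: b, d unused
linear: ✗ — repeated use of n ×2; needs weakening: b, d unused
affine: ✗ — repeated use of n ×2
relevant: ✗ — needs weakening: b, d unused
unrestricted: ✓ — type-checks (R) and nothing is barred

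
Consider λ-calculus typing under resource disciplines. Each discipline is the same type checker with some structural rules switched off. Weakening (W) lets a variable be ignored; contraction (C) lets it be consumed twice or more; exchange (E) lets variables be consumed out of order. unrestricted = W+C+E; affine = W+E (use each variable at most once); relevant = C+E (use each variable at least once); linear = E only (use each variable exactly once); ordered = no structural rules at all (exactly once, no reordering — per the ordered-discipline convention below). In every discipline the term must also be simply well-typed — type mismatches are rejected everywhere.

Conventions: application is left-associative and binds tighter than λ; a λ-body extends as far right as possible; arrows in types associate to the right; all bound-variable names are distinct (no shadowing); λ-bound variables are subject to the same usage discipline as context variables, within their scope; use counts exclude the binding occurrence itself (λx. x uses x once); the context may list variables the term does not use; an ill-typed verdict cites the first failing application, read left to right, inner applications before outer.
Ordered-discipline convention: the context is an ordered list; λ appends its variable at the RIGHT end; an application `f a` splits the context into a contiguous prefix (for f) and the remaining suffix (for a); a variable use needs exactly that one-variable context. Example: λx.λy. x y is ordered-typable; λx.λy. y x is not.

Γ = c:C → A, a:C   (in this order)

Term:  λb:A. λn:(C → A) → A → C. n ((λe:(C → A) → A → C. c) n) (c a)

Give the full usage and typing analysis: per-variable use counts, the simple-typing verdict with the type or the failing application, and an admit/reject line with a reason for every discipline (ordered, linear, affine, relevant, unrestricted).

use counts: c: 2×; a: 1×; b (λ-bound): 0×; n (λ-bound): 2×; e (λ-bound): 0×
use order (left to right): n, c, n, c, a
typing: well-typed — term : A → ((C → A) → A → C) → C
ordered ✗ (c ×2, n ×2 used more than once (contraction); b, e never used (weakening))
linear ✗ (c ×2, n ×2 used more than once (contraction); b, e never used (weakening))
affine ✗ (c ×2, n ×2 used more than once (contraction))
relevant ✗ (b, e never used (weakening))
unrestricted ✓ (simply typable at A → ((C → A) → A → C) → C; W, C, E all held)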